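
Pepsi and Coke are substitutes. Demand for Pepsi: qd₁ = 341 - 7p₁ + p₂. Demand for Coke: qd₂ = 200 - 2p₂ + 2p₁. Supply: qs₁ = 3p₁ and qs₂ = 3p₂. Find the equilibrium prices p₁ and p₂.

p₁ = 39.6875, p₂ = 55.875

Market 1: 341 - 7p₁ + p₂ = 3p₁ → 10p₁ - p₂ = 341.
Market 2: 5p₂ - 2p₁ = 200.
Eliminating p₂: 5×(1) + 1×(2) gives 48p₁ = 1905, so p₁ = 39.6875.
Back-substitute into (2): p₂ = (200 + 2×39.6875) / 5 = 55.875.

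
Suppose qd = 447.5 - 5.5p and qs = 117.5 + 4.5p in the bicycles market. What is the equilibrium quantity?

Set qd = qs: 447.5 - 5.5p = 117.5 + 4.5p.
330 = 10p, so p* = 33.
q* = 447.5 − 5.5(33) = 266.

q* = 266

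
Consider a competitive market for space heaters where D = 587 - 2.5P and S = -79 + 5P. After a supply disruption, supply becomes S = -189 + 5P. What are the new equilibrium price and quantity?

Original equilibrium: P* = 88.8, Q* = 365.
New equilibrium: 587 - 2.5P = -189 + 5P, so 776 = 7.5P and P' = 1552/15; Q' = 587 − 2.5(1552/15) = 985/3.

P' = 1552/15, Q' = 985/3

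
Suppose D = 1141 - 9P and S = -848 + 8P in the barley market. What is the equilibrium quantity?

Set D = S: 1141 - 9P = -848 + 8P.
1989 = 17P, so P* = 117.
Q* = 1141 − 9(117) = 88.

Q* = 88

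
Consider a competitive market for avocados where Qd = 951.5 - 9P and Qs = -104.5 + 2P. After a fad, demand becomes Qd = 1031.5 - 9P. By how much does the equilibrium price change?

Original equilibrium: P* = 96, Q* = 87.5.
New equilibrium: 1031.5 - 9P = -104.5 + 2P, so 1136 = 11P and P' = 1136/11; Q' = 1031.5 − 9(1136/11) = 2245/22.
Change in price: 1136/11 − 96 = 80/11.

ΔP = 80/11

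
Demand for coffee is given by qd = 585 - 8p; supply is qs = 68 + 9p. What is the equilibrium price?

Set qd = qs: 585 - 8p = 68 + 9p.
517 = 17p, so p* = 517/17.
q* = 585 − 8(517/17) = 5809/17.

p* = 517/17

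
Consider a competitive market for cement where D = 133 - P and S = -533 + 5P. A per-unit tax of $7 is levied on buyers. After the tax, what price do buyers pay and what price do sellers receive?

Buyers pay 701/6, sellers receive 659/6

Pre-tax equilibrium: P* = 111, Q* = 22.
Tax on buyers shifts demand to D = 133 − 1(P + 7) = 126 - P.
126 - P = -533 + 5P gives seller price Ps = 659/6; buyers pay Pb = 659/6 + 7 = 701/6.
New quantity: Q = 133 − 1(701/6) = 97/6.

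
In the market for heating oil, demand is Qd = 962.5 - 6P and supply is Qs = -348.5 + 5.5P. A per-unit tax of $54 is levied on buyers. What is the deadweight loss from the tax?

Deadweight loss = 96228/23

Pre-tax equilibrium: P* = 114, Q* = 278.5.
Tax on buyers shifts demand to Qd = 962.5 − 6(P + 54) = 638.5 - 6P.
638.5 - 6P = -348.5 + 5.5P gives seller price Ps = 1974/23; buyers pay Pb = 1974/23 + 54 = 3216/23.
New quantity: Q = 962.5 − 6(3216/23) = 5683/46.
DWL = ½ × 54 × (278.5 − 5683/46) = 96228/23.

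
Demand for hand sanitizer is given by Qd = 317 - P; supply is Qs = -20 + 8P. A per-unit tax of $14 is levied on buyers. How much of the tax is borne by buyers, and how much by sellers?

Pre-tax equilibrium: P* = 337/9, Q* = 2516/9.
Tax on buyers shifts demand to Qd = 317 − 1(P + 14) = 303 - P.
303 - P = -20 + 8P gives seller price Ps = 323/9; buyers pay Pb = 323/9 + 14 = 449/9.
New quantity: Q = 317 − 1(449/9) = 2404/9.
Buyer burden = 449/9 − 337/9 = 112/9; seller burden = 337/9 − 323/9 = 14/9.

Buyers bear 112/9, sellers bear 14/9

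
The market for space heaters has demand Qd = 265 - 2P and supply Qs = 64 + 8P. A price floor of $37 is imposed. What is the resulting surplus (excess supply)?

Equilibrium price would be P* = 20.1, so the floor at 37 binds.
At P = 37: Qd = 191, Qs = 360.
Surplus = 360 − 191 = 169.

Surplus = 169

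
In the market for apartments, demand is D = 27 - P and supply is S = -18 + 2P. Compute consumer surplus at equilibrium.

Equilibrium: 27 - P = -18 + 2P gives P* = 15, Q* = 12.
Demand choke price (D = 0): P = 27.
CS = ½(27 − 15)(12) = 72.

Consumer surplus = 72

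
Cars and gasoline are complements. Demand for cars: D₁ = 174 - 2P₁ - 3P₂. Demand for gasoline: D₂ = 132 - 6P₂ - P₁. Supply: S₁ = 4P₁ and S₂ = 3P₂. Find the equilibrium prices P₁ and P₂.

P₁ = 390/17, P₂ = 206/17

Market 1: 174 - 2P₁ - 3P₂ = 4P₁ → 6P₁ + 3P₂ = 174.
Market 2: 9P₂ + P₁ = 132.
Eliminating P₂: 9×(1) − 3×(2) gives 51P₁ = 1170, so P₁ = 390/17.
Back-substitute into (2): P₂ = (132 − 1×390/17) / 9 = 206/17.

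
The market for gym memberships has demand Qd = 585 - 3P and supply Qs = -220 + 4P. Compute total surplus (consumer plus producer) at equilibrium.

Total surplus = 16800

Equilibrium: 585 - 3P = -220 + 4P gives P* = 115, Q* = 240.
Demand choke price: P = 195; supply starts at P = 55.
CS = ½(195 − 115)(240) = 9600; PS = ½(115 − 55)(240) = 7200.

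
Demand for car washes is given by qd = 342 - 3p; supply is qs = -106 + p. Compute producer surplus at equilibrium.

Equilibrium: 342 - 3p = -106 + p gives p* = 112, q* = 6.
Supply starts at p = 106 (where qs = 0).
PS = ½(112 − 106)(6) = 18.

Producer surplus = 18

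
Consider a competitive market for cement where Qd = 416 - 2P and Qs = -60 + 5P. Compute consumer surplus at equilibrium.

Consumer surplus = 19600

Equilibrium: 416 - 2P = -60 + 5P gives P* = 68, Q* = 280.
Demand choke price (Qd = 0): P = 208.
CS = ½(208 − 68)(280) = 19600.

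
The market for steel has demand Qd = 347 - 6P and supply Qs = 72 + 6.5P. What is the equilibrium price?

Set Qd = Qs: 347 - 6P = 72 + 6.5P.
275 = 12.5P, so P* = 22.
Q* = 347 − 6(22) = 215.

P* = 22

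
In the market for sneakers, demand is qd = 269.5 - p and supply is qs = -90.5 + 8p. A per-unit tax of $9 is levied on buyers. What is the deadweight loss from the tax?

Pre-tax equilibrium: p* = 40, q* = 229.5.
Tax on buyers shifts demand to qd = 269.5 − 1(p + 9) = 260.5 - p.
260.5 - p = -90.5 + 8p gives seller price ps = 39; buyers pay pb = 39 + 9 = 48.
New quantity: q = 269.5 − 1(48) = 221.5.
DWL = ½ × 9 × (229.5 − 221.5) = 36.

Deadweight loss = 36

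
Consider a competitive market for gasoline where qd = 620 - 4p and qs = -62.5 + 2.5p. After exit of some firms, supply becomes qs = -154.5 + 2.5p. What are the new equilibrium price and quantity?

p' = 1549/13, q' = 1864/13

Original equilibrium: p* = 105, q* = 200.
New equilibrium: 620 - 4p = -154.5 + 2.5p, so 774.5 = 6.5p and p' = 1549/13; q' = 620 − 4(1549/13) = 1864/13.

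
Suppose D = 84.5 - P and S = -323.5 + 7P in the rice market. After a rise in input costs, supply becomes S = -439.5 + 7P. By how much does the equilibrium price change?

ΔP = 14.5

Original equilibrium: P* = 51, Q* = 33.5.
New equilibrium: 84.5 - P = -439.5 + 7P, so 524 = 8P and P' = 65.5; Q' = 84.5 − 1(65.5) = 19.
Change in price: 65.5 − 51 = 14.5.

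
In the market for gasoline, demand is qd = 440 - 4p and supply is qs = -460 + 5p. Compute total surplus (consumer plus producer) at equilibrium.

Equilibrium: 440 - 4p = -460 + 5p gives p* = 100, q* = 40.
Demand choke price: p = 110; supply starts at p = 92.
CS = ½(110 − 100)(40) = 200; PS = ½(100 − 92)(40) = 160.

Total surplus = 360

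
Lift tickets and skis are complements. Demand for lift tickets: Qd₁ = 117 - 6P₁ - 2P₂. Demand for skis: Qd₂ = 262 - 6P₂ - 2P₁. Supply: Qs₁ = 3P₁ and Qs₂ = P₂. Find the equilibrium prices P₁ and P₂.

P₁ = 5, P₂ = 36

Market 1: 117 - 6P₁ - 2P₂ = 3P₁ → 9P₁ + 2P₂ = 117.
Market 2: 7P₂ + 2P₁ = 262.
Eliminating P₂: 7×(1) − 2×(2) gives 59P₁ = 295, so P₁ = 5.
Back-substitute into (2): P₂ = (262 − 2×5) / 7 = 36.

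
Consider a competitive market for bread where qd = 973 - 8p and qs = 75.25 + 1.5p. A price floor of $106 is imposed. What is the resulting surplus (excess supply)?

Equilibrium price would be p* = 94.5, so the floor at 106 binds.
At p = 106: qd = 125, qs = 234.25.
Surplus = 234.25 − 125 = 109.25.

Surplus = 109.25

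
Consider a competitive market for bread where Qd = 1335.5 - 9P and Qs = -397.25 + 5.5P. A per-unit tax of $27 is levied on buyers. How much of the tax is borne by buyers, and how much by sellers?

Buyers bear 297/29, sellers bear 486/29

Pre-tax equilibrium: P* = 119.5, Q* = 260.
Tax on buyers shifts demand to Qd = 1335.5 − 9(P + 27) = 1092.5 - 9P.
1092.5 - 9P = -397.25 + 5.5P gives seller price Ps = 5959/58; buyers pay Pb = 5959/58 + 27 = 7525/58.
New quantity: Q = 1335.5 − 9(7525/58) = 4867/29.
Buyer burden = 7525/58 − 119.5 = 297/29; seller burden = 119.5 − 5959/58 = 486/29.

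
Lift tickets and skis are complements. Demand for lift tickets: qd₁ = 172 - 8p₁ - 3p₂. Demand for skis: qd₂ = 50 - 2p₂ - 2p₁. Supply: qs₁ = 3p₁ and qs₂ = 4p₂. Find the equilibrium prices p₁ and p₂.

Market 1: 172 - 8p₁ - 3p₂ = 3p₁ → 11p₁ + 3p₂ = 172.
Market 2: 6p₂ + 2p₁ = 50.
Eliminating p₂: 6×(1) − 3×(2) gives 60p₁ = 882, so p₁ = 14.7.
Back-substitute into (2): p₂ = (50 − 2×14.7) / 6 = 103/30.

p₁ = 14.7, p₂ = 103/30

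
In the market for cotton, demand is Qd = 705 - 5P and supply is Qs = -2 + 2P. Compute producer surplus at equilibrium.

Producer surplus = 10000

Equilibrium: 705 - 5P = -2 + 2P gives P* = 101, Q* = 200.
Supply starts at P = 1 (where Qs = 0).
PS = ½(101 − 1)(200) = 10000.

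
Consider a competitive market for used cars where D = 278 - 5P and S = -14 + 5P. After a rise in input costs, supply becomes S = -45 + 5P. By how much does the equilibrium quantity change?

ΔQ = -15.5

Original equilibrium: P* = 29.2, Q* = 132.
New equilibrium: 278 - 5P = -45 + 5P, so 323 = 10P and P' = 32.3; Q' = 278 − 5(32.3) = 116.5.
Change in quantity: 116.5 − 132 = -15.5.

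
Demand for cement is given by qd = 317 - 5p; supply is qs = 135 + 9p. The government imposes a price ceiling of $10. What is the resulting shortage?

Equilibrium price would be p* = 13, so the ceiling at 10 binds.
At p = 10: qd = 317 − 5(10) = 267, qs = 135 + 9(10) = 225.
Shortage = 267 − 225 = 42.

Shortage = 42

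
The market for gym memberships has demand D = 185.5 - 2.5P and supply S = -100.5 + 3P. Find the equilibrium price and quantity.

P* = 52, Q* = 55.5

Set D = S: 185.5 - 2.5P = -100.5 + 3P.
286 = 5.5P, so P* = 52.
Q* = 185.5 − 2.5(52) = 55.5.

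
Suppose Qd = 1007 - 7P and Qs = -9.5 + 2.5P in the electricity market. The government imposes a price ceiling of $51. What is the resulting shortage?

Equilibrium price would be P* = 107, so the ceiling at 51 binds.
At P = 51: Qd = 1007 − 7(51) = 650, Qs = -9.5 + 2.5(51) = 118.
Shortage = 650 − 118 = 532.

Shortage = 532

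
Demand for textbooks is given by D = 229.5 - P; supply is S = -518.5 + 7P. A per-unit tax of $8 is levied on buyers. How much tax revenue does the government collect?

Pre-tax equilibrium: P* = 93.5, Q* = 136.
Tax on buyers shifts demand to D = 229.5 − 1(P + 8) = 221.5 - P.
221.5 - P = -518.5 + 7P gives seller price Ps = 92.5; buyers pay Pb = 92.5 + 8 = 100.5.
New quantity: Q = 229.5 − 1(100.5) = 129.
Revenue = 8 × 129 = 1032.

Tax revenue = 1032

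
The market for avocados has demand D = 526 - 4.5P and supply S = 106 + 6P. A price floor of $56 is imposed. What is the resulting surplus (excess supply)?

Surplus = 168

Equilibrium price would be P* = 40, so the floor at 56 binds.
At P = 56: D = 274, S = 442.
Surplus = 442 − 274 = 168.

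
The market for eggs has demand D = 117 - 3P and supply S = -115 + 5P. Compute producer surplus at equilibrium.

Equilibrium: 117 - 3P = -115 + 5P gives P* = 29, Q* = 30.
Supply starts at P = 23 (where S = 0).
PS = ½(29 − 23)(30) = 90.

Producer surplus = 90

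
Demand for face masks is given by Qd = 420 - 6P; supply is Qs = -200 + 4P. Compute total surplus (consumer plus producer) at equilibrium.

Total surplus = 480

Equilibrium: 420 - 6P = -200 + 4P gives P* = 62, Q* = 48.
Demand choke price: P = 70; supply starts at P = 50.
CS = ½(70 − 62)(48) = 192; PS = ½(62 − 50)(48) = 288.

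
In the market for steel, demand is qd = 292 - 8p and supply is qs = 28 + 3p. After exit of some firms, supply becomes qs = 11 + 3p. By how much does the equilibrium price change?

Δp = 17/11

Original equilibrium: p* = 24, q* = 100.
New equilibrium: 292 - 8p = 11 + 3p, so 281 = 11p and p' = 281/11; q' = 292 − 8(281/11) = 964/11.
Change in price: 281/11 − 24 = 17/11.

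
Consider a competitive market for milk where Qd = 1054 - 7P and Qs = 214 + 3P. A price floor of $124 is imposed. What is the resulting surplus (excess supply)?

Equilibrium price would be P* = 84, so the floor at 124 binds.
At P = 124: Qd = 186, Qs = 586.
Surplus = 586 − 186 = 400.

Surplus = 400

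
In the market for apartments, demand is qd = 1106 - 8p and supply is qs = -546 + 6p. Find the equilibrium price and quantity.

Set qd = qs: 1106 - 8p = -546 + 6p.
1652 = 14p, so p* = 118.
q* = 1106 − 8(118) = 162.

p* = 118, q* = 162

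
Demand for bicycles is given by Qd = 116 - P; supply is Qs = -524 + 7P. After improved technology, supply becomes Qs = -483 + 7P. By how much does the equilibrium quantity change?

ΔQ = 5.125

Original equilibrium: P* = 80, Q* = 36.
New equilibrium: 116 - P = -483 + 7P, so 599 = 8P and P' = 74.875; Q' = 116 − 1(74.875) = 41.125.
Change in quantity: 41.125 − 36 = 5.125.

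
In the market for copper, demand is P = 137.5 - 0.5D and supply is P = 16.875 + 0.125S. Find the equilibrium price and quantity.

Set the two price expressions equal: 137.5 - 0.5Q = 16.875 + 0.125Q.
120.625 = 0.625Q, so Q* = 193.
P* = 137.5 − (0.5)(193) = 41.

P* = 41, Q* = 193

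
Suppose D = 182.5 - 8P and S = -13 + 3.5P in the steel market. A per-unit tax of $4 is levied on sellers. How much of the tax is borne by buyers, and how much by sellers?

Pre-tax equilibrium: P* = 17, Q* = 46.5.
Tax on sellers shifts supply to S = -13 + 3.5(P − 4) = -27 + 3.5P.
182.5 - 8P = -27 + 3.5P gives buyer price Pb = 419/23; sellers receive Ps = 419/23 − 4 = 327/23.
New quantity: Q = 182.5 − 8(419/23) = 1691/46.
Buyer burden = 419/23 − 17 = 28/23; seller burden = 17 − 327/23 = 64/23.

Buyers bear 28/23, sellers bear 64/23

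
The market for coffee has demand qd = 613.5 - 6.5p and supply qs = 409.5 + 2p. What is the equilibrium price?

p* = 24

Set qd = qs: 613.5 - 6.5p = 409.5 + 2p.
204 = 8.5p, so p* = 24.
q* = 613.5 − 6.5(24) = 457.5.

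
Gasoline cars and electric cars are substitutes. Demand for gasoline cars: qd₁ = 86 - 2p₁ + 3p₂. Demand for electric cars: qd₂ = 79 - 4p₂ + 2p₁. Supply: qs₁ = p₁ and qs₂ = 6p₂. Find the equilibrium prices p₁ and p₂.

Market 1: 86 - 2p₁ + 3p₂ = p₁ → 3p₁ - 3p₂ = 86.
Market 2: 10p₂ - 2p₁ = 79.
Eliminating p₂: 10×(1) + 3×(2) gives 24p₁ = 1097, so p₁ = 1097/24.
Back-substitute into (2): p₂ = (79 + 2×1097/24) / 10 = 409/24.

p₁ = 1097/24, p₂ = 409/24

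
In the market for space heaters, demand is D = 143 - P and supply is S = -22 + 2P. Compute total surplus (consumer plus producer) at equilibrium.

Equilibrium: 143 - P = -22 + 2P gives P* = 55, Q* = 88.
Demand choke price: P = 143; supply starts at P = 11.
CS = ½(143 − 55)(88) = 3872; PS = ½(55 − 11)(88) = 1936.

Total surplus = 5808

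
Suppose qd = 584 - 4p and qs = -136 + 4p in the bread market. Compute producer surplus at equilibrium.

Producer surplus = 6272

Equilibrium: 584 - 4p = -136 + 4p gives p* = 90, q* = 224.
Supply starts at p = 34 (where qs = 0).
PS = ½(90 − 34)(224) = 6272.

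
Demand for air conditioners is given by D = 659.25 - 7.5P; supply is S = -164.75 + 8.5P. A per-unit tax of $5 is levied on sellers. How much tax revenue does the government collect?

Pre-tax equilibrium: P* = 51.5, Q* = 273.
Tax on sellers shifts supply to S = -164.75 + 8.5(P − 5) = -207.25 + 8.5P.
659.25 - 7.5P = -207.25 + 8.5P gives buyer price Pb = 54.15625; sellers receive Ps = 54.15625 − 5 = 49.15625.
New quantity: Q = 659.25 − 7.5(54.15625) = 253.078125.
Revenue = 5 × 253.078125 = 1265.390625.

Tax revenue = 1265.390625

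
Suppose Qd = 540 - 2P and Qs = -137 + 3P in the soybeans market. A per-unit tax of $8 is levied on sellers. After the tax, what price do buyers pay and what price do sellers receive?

Buyers pay $140.2, sellers receive $132.2

Pre-tax equilibrium: P* = 135.4, Q* = 269.2.
Tax on sellers shifts supply to Qs = -137 + 3(P − 8) = -161 + 3P.
540 - 2P = -161 + 3P gives buyer price Pb = 140.2; sellers receive Ps = 140.2 − 8 = 132.2.
New quantity: Q = 540 − 2(140.2) = 259.6.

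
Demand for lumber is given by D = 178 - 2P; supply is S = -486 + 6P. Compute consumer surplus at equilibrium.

Equilibrium: 178 - 2P = -486 + 6P gives P* = 83, Q* = 12.
Demand choke price (D = 0): P = 89.
CS = ½(89 − 83)(12) = 36.

Consumer surplus = 36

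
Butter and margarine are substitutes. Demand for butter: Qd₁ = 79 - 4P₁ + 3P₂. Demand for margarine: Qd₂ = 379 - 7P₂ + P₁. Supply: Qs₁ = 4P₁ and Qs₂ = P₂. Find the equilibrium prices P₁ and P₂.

Market 1: 79 - 4P₁ + 3P₂ = 4P₁ → 8P₁ - 3P₂ = 79.
Market 2: 8P₂ - P₁ = 379.
Eliminating P₂: 8×(1) + 3×(2) gives 61P₁ = 1769, so P₁ = 29.
Back-substitute into (2): P₂ = (379 + 1×29) / 8 = 51.

P₁ = 29, P₂ = 51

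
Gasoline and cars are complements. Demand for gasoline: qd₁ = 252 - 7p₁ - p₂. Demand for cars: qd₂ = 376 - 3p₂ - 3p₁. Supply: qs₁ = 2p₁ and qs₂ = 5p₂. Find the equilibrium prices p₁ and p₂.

p₁ = 1640/69, p₂ = 876/23

Market 1: 252 - 7p₁ - p₂ = 2p₁ → 9p₁ + p₂ = 252.
Market 2: 8p₂ + 3p₁ = 376.
Eliminating p₂: 8×(1) − 1×(2) gives 69p₁ = 1640, so p₁ = 1640/69.
Back-substitute into (2): p₂ = (376 − 3×1640/69) / 8 = 876/23.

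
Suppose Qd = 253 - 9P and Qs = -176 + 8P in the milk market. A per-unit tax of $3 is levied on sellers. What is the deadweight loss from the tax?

Pre-tax equilibrium: P* = 429/17, Q* = 440/17.
Tax on sellers shifts supply to Qs = -176 + 8(P − 3) = -200 + 8P.
253 - 9P = -200 + 8P gives buyer price Pb = 453/17; sellers receive Ps = 453/17 − 3 = 402/17.
New quantity: Q = 253 − 9(453/17) = 224/17.
DWL = ½ × 3 × (440/17 − 224/17) = 324/17.

Deadweight loss = 324/17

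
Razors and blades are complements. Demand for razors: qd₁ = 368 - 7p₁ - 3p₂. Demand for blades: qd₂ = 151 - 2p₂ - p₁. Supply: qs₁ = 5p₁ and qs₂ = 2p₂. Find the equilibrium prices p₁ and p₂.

Market 1: 368 - 7p₁ - 3p₂ = 5p₁ → 12p₁ + 3p₂ = 368.
Market 2: 4p₂ + p₁ = 151.
Eliminating p₂: 4×(1) − 3×(2) gives 45p₁ = 1019, so p₁ = 1019/45.
Back-substitute into (2): p₂ = (151 − 1×1019/45) / 4 = 1444/45.

p₁ = 1019/45, p₂ = 1444/45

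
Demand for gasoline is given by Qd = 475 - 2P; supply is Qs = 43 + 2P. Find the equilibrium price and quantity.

Set Qd = Qs: 475 - 2P = 43 + 2P.
432 = 4P, so P* = 108.
Q* = 475 − 2(108) = 259.

P* = 108, Q* = 259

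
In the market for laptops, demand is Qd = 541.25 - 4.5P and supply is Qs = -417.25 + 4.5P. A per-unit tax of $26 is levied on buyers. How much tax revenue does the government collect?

Tax revenue = 91

Pre-tax equilibrium: P* = 106.5, Q* = 62.
Tax on buyers shifts demand to Qd = 541.25 − 4.5(P + 26) = 424.25 - 4.5P.
424.25 - 4.5P = -417.25 + 4.5P gives seller price Ps = 93.5; buyers pay Pb = 93.5 + 26 = 119.5.
New quantity: Q = 541.25 − 4.5(119.5) = 3.5.
Revenue = 26 × 3.5 = 91.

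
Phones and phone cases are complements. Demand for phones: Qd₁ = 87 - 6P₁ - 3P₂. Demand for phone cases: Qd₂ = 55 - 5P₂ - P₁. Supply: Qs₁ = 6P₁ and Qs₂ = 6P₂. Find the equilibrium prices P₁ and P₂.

Market 1: 87 - 6P₁ - 3P₂ = 6P₁ → 12P₁ + 3P₂ = 87.
Market 2: 11P₂ + P₁ = 55.
Eliminating P₂: 11×(1) − 3×(2) gives 129P₁ = 792, so P₁ = 264/43.
Back-substitute into (2): P₂ = (55 − 1×264/43) / 11 = 191/43.

P₁ = 264/43, P₂ = 191/43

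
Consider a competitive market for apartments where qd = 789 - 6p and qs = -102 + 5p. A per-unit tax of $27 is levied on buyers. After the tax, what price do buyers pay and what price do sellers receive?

Pre-tax equilibrium: p* = 81, q* = 303.
Tax on buyers shifts demand to qd = 789 − 6(p + 27) = 627 - 6p.
627 - 6p = -102 + 5p gives seller price ps = 729/11; buyers pay pb = 729/11 + 27 = 1026/11.
New quantity: q = 789 − 6(1026/11) = 2523/11.

Buyers pay 1026/11, sellers receive 729/11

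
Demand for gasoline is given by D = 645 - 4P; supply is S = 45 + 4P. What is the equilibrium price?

Set D = S: 645 - 4P = 45 + 4P.
600 = 8P, so P* = 75.
Q* = 645 − 4(75) = 345.

P* = 75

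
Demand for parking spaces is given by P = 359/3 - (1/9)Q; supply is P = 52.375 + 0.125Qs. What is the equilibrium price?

Set the two price expressions equal: 359/3 - (1/9)Q = 52.375 + 0.125Q.
1615/24 = (17/72)Q, so Q* = 285.
P* = 359/3 − (1/9)(285) = 88.

P* = 88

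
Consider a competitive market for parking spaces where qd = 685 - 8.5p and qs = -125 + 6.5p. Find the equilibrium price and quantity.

p* = 54, q* = 226

Set qd = qs: 685 - 8.5p = -125 + 6.5p.
810 = 15p, so p* = 54.
q* = 685 − 8.5(54) = 226.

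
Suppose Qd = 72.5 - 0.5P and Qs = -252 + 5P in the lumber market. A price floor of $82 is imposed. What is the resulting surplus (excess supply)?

Equilibrium price would be P* = 59, so the floor at 82 binds.
At P = 82: Qd = 31.5, Qs = 158.
Surplus = 158 − 31.5 = 126.5.

Surplus = 126.5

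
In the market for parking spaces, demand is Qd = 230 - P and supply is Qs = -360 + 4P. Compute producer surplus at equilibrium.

Producer surplus = 1568

Equilibrium: 230 - P = -360 + 4P gives P* = 118, Q* = 112.
Supply starts at P = 90 (where Qs = 0).
PS = ½(118 − 90)(112) = 1568.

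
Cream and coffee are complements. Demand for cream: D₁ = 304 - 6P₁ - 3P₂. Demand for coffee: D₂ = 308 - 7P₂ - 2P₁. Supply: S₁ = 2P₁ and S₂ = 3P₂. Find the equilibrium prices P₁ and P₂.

Market 1: 304 - 6P₁ - 3P₂ = 2P₁ → 8P₁ + 3P₂ = 304.
Market 2: 10P₂ + 2P₁ = 308.
Eliminating P₂: 10×(1) − 3×(2) gives 74P₁ = 2116, so P₁ = 1058/37.
Back-substitute into (2): P₂ = (308 − 2×1058/37) / 10 = 928/37.

P₁ = 1058/37, P₂ = 928/37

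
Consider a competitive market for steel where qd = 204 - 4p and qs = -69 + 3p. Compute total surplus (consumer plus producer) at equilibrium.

Equilibrium: 204 - 4p = -69 + 3p gives p* = 39, q* = 48.
Demand choke price: p = 51; supply starts at p = 23.
CS = ½(51 − 39)(48) = 288; PS = ½(39 − 23)(48) = 384.

Total surplus = 672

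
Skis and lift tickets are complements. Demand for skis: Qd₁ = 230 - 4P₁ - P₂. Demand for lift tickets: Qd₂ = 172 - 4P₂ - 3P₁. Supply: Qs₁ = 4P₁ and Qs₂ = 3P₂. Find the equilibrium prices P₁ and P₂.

P₁ = 1438/53, P₂ = 686/53

Market 1: 230 - 4P₁ - P₂ = 4P₁ → 8P₁ + P₂ = 230.
Market 2: 7P₂ + 3P₁ = 172.
Eliminating P₂: 7×(1) − 1×(2) gives 53P₁ = 1438, so P₁ = 1438/53.
Back-substitute into (2): P₂ = (172 − 3×1438/53) / 7 = 686/53.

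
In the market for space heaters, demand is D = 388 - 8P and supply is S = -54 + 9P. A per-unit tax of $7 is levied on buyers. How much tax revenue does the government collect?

Pre-tax equilibrium: P* = 26, Q* = 180.
Tax on buyers shifts demand to D = 388 − 8(P + 7) = 332 - 8P.
332 - 8P = -54 + 9P gives seller price Ps = 386/17; buyers pay Pb = 386/17 + 7 = 505/17.
New quantity: Q = 388 − 8(505/17) = 2556/17.
Revenue = 7 × 2556/17 = 17892/17.

Tax revenue = 17892/17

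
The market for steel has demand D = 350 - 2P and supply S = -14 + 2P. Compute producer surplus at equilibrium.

Producer surplus = 7056

Equilibrium: 350 - 2P = -14 + 2P gives P* = 91, Q* = 168.
Supply starts at P = 7 (where S = 0).
PS = ½(91 − 7)(168) = 7056.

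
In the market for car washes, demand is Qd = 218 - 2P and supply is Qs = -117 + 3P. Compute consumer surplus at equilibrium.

Consumer surplus = 1764

Equilibrium: 218 - 2P = -117 + 3P gives P* = 67, Q* = 84.
Demand choke price (Qd = 0): P = 109.
CS = ½(109 − 67)(84) = 1764.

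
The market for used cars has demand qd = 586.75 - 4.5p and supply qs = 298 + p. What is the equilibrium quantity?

q* = 350.5

Set qd = qs: 586.75 - 4.5p = 298 + p.
288.75 = 5.5p, so p* = 52.5.
q* = 586.75 − 4.5(52.5) = 350.5.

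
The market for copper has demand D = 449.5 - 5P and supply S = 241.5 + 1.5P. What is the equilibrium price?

Set D = S: 449.5 - 5P = 241.5 + 1.5P.
208 = 6.5P, so P* = 32.
Q* = 449.5 − 5(32) = 289.5.

P* = 32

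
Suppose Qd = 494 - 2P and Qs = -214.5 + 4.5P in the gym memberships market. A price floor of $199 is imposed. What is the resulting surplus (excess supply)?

Equilibrium price would be P* = 109, so the floor at 199 binds.
At P = 199: Qd = 96, Qs = 681.
Surplus = 681 − 96 = 585.

Surplus = 585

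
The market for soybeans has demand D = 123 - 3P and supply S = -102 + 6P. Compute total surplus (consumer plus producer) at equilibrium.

Equilibrium: 123 - 3P = -102 + 6P gives P* = 25, Q* = 48.
Demand choke price: P = 41; supply starts at P = 17.
CS = ½(41 − 25)(48) = 384; PS = ½(25 − 17)(48) = 192.

Total surplus = 576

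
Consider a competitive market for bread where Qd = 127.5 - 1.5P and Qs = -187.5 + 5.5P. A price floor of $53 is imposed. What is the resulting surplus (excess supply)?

Surplus = 56

Equilibrium price would be P* = 45, so the floor at 53 binds.
At P = 53: Qd = 48, Qs = 104.
Surplus = 104 − 48 = 56.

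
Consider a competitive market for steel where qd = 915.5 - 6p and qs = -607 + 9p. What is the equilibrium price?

Set qd = qs: 915.5 - 6p = -607 + 9p.
1522.5 = 15p, so p* = 101.5.
q* = 915.5 − 6(101.5) = 306.5.

p* = 101.5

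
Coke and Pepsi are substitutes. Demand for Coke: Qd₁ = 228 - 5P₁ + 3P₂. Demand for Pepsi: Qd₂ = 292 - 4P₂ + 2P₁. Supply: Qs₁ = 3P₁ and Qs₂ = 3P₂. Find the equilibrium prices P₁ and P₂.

Market 1: 228 - 5P₁ + 3P₂ = 3P₁ → 8P₁ - 3P₂ = 228.
Market 2: 7P₂ - 2P₁ = 292.
Eliminating P₂: 7×(1) + 3×(2) gives 50P₁ = 2472, so P₁ = 49.44.
Back-substitute into (2): P₂ = (292 + 2×49.44) / 7 = 55.84.

P₁ = 49.44, P₂ = 55.84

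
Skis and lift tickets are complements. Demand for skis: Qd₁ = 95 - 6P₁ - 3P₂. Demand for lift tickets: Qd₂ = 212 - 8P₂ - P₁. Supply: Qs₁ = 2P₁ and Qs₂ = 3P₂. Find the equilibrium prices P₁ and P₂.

P₁ = 409/85, P₂ = 1601/85

Market 1: 95 - 6P₁ - 3P₂ = 2P₁ → 8P₁ + 3P₂ = 95.
Market 2: 11P₂ + P₁ = 212.
Eliminating P₂: 11×(1) − 3×(2) gives 85P₁ = 409, so P₁ = 409/85.
Back-substitute into (2): P₂ = (212 − 1×409/85) / 11 = 1601/85.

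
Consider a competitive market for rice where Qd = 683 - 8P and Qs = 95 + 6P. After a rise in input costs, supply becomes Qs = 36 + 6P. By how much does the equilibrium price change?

Original equilibrium: P* = 42, Q* = 347.
New equilibrium: 683 - 8P = 36 + 6P, so 647 = 14P and P' = 647/14; Q' = 683 − 8(647/14) = 2193/7.
Change in price: 647/14 − 42 = 59/14.

ΔP = 59/14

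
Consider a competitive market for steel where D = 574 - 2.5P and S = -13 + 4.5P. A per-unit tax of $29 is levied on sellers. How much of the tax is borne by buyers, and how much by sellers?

Pre-tax equilibrium: P* = 587/7, Q* = 5101/14.
Tax on sellers shifts supply to S = -13 + 4.5(P − 29) = -143.5 + 4.5P.
574 - 2.5P = -143.5 + 4.5P gives buyer price Pb = 102.5; sellers receive Ps = 102.5 − 29 = 73.5.
New quantity: Q = 574 − 2.5(102.5) = 317.75.
Buyer burden = 102.5 − 587/7 = 261/14; seller burden = 587/7 − 73.5 = 145/14.

Buyers bear 261/14, sellers bear 145/14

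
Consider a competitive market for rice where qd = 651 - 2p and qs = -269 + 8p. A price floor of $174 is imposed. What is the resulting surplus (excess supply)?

Equilibrium price would be p* = 92, so the floor at 174 binds.
At p = 174: qd = 303, qs = 1123.
Surplus = 1123 − 303 = 820.

Surplus = 820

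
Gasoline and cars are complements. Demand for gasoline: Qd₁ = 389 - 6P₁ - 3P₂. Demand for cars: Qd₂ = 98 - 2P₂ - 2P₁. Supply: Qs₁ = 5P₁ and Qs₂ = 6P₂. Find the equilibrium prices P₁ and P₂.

P₁ = 1409/41, P₂ = 150/41

Market 1: 389 - 6P₁ - 3P₂ = 5P₁ → 11P₁ + 3P₂ = 389.
Market 2: 8P₂ + 2P₁ = 98.
Eliminating P₂: 8×(1) − 3×(2) gives 82P₁ = 2818, so P₁ = 1409/41.
Back-substitute into (2): P₂ = (98 − 2×1409/41) / 8 = 150/41.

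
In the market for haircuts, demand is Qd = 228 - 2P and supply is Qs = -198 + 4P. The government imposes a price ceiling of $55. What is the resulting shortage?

Shortage = 96

Equilibrium price would be P* = 71, so the ceiling at 55 binds.
At P = 55: Qd = 228 − 2(55) = 118, Qs = -198 + 4(55) = 22.
Shortage = 118 − 22 = 96.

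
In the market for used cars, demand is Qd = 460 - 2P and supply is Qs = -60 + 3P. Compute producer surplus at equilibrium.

Producer surplus = 10584

Equilibrium: 460 - 2P = -60 + 3P gives P* = 104, Q* = 252.
Supply starts at P = 20 (where Qs = 0).
PS = ½(104 − 20)(252) = 10584.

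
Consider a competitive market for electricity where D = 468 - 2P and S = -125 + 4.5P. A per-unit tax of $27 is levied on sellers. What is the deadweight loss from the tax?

Deadweight loss = 6561/13

Pre-tax equilibrium: P* = 1186/13, Q* = 3712/13.
Tax on sellers shifts supply to S = -125 + 4.5(P − 27) = -246.5 + 4.5P.
468 - 2P = -246.5 + 4.5P gives buyer price Pb = 1429/13; sellers receive Ps = 1429/13 − 27 = 1078/13.
New quantity: Q = 468 − 2(1429/13) = 3226/13.
DWL = ½ × 27 × (3712/13 − 3226/13) = 6561/13.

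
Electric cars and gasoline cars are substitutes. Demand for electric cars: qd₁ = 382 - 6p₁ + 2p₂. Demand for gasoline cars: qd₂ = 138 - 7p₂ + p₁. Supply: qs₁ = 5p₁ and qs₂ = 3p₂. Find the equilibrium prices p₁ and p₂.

Market 1: 382 - 6p₁ + 2p₂ = 5p₁ → 11p₁ - 2p₂ = 382.
Market 2: 10p₂ - p₁ = 138.
Eliminating p₂: 10×(1) + 2×(2) gives 108p₁ = 4096, so p₁ = 1024/27.
Back-substitute into (2): p₂ = (138 + 1×1024/27) / 10 = 475/27.

p₁ = 1024/27, p₂ = 475/27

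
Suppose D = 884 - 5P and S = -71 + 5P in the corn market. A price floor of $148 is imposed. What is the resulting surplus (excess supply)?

Equilibrium price would be P* = 95.5, so the floor at 148 binds.
At P = 148: D = 144, S = 669.
Surplus = 669 − 144 = 525.

Surplus = 525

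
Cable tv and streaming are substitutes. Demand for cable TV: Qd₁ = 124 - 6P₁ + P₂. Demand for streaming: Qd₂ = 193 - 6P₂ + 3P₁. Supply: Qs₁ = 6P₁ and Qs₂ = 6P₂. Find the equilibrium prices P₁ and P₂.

P₁ = 1681/141, P₂ = 896/47

Market 1: 124 - 6P₁ + P₂ = 6P₁ → 12P₁ - P₂ = 124.
Market 2: 12P₂ - 3P₁ = 193.
Eliminating P₂: 12×(1) + 1×(2) gives 141P₁ = 1681, so P₁ = 1681/141.
Back-substitute into (2): P₂ = (193 + 3×1681/141) / 12 = 896/47.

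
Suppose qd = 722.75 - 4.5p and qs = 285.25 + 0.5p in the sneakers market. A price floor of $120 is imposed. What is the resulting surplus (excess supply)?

Surplus = 162.5

Equilibrium price would be p* = 87.5, so the floor at 120 binds.
At p = 120: qd = 182.75, qs = 345.25.
Surplus = 345.25 − 182.75 = 162.5.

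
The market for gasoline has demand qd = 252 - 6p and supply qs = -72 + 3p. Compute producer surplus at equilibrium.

Producer surplus = 216

Equilibrium: 252 - 6p = -72 + 3p gives p* = 36, q* = 36.
Supply starts at p = 24 (where qs = 0).
PS = ½(36 − 24)(36) = 216.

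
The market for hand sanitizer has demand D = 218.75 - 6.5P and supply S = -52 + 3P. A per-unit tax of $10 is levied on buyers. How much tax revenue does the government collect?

Tax revenue = 2465/19

Pre-tax equilibrium: P* = 28.5, Q* = 33.5.
Tax on buyers shifts demand to D = 218.75 − 6.5(P + 10) = 153.75 - 6.5P.
153.75 - 6.5P = -52 + 3P gives seller price Ps = 823/38; buyers pay Pb = 823/38 + 10 = 1203/38.
New quantity: Q = 218.75 − 6.5(1203/38) = 493/38.
Revenue = 10 × 493/38 = 2465/19.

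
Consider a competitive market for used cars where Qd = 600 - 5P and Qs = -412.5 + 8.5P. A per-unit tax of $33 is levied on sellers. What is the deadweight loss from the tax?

Deadweight loss = 10285/6

Pre-tax equilibrium: P* = 75, Q* = 225.
Tax on sellers shifts supply to Qs = -412.5 + 8.5(P − 33) = -693 + 8.5P.
600 - 5P = -693 + 8.5P gives buyer price Pb = 862/9; sellers receive Ps = 862/9 − 33 = 565/9.
New quantity: Q = 600 − 5(862/9) = 1090/9.
DWL = ½ × 33 × (225 − 1090/9) = 10285/6.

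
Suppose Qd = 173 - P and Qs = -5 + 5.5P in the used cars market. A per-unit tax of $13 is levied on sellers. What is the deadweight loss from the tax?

Deadweight loss = 71.5

Pre-tax equilibrium: P* = 356/13, Q* = 1893/13.
Tax on sellers shifts supply to Qs = -5 + 5.5(P − 13) = -76.5 + 5.5P.
173 - P = -76.5 + 5.5P gives buyer price Pb = 499/13; sellers receive Ps = 499/13 − 13 = 330/13.
New quantity: Q = 173 − 1(499/13) = 1750/13.
DWL = ½ × 13 × (1893/13 − 1750/13) = 71.5.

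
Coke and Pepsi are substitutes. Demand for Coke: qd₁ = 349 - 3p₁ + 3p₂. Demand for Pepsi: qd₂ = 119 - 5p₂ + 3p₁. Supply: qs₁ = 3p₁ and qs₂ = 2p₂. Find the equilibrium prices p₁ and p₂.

Market 1: 349 - 3p₁ + 3p₂ = 3p₁ → 6p₁ - 3p₂ = 349.
Market 2: 7p₂ - 3p₁ = 119.
Eliminating p₂: 7×(1) + 3×(2) gives 33p₁ = 2800, so p₁ = 2800/33.
Back-substitute into (2): p₂ = (119 + 3×2800/33) / 7 = 587/11.

p₁ = 2800/33, p₂ = 587/11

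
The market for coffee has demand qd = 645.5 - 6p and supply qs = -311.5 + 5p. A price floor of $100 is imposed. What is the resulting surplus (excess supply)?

Equilibrium price would be p* = 87, so the floor at 100 binds.
At p = 100: qd = 45.5, qs = 188.5.
Surplus = 188.5 − 45.5 = 143.

Surplus = 143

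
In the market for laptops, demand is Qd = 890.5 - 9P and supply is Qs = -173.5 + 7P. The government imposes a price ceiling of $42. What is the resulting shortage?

Equilibrium price would be P* = 66.5, so the ceiling at 42 binds.
At P = 42: Qd = 890.5 − 9(42) = 512.5, Qs = -173.5 + 7(42) = 120.5.
Shortage = 512.5 − 120.5 = 392.

Shortage = 392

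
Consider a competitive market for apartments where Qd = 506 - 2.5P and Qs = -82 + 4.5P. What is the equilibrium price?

Set Qd = Qs: 506 - 2.5P = -82 + 4.5P.
588 = 7P, so P* = 84.
Q* = 506 − 2.5(84) = 296.

P* = 84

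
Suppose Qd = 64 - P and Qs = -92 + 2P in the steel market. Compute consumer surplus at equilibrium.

Consumer surplus = 72

Equilibrium: 64 - P = -92 + 2P gives P* = 52, Q* = 12.
Demand choke price (Qd = 0): P = 64.
CS = ½(64 − 52)(12) = 72.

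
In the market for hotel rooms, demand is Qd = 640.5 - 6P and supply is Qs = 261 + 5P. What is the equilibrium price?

P* = 34.5

Set Qd = Qs: 640.5 - 6P = 261 + 5P.
379.5 = 11P, so P* = 34.5.
Q* = 640.5 − 6(34.5) = 433.5.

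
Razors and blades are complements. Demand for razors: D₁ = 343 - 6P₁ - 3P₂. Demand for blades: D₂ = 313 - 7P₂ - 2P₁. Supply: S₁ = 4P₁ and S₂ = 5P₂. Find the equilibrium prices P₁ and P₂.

P₁ = 1059/38, P₂ = 1222/57

Market 1: 343 - 6P₁ - 3P₂ = 4P₁ → 10P₁ + 3P₂ = 343.
Market 2: 12P₂ + 2P₁ = 313.
Eliminating P₂: 12×(1) − 3×(2) gives 114P₁ = 3177, so P₁ = 1059/38.
Back-substitute into (2): P₂ = (313 − 2×1059/38) / 12 = 1222/57.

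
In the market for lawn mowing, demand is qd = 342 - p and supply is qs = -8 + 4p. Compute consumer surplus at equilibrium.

Consumer surplus = 36992

Equilibrium: 342 - p = -8 + 4p gives p* = 70, q* = 272.
Demand choke price (qd = 0): p = 342.
CS = ½(342 − 70)(272) = 36992.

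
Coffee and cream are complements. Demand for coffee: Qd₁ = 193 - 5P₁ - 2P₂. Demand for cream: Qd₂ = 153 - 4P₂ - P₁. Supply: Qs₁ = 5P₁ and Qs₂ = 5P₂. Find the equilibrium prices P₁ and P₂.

Market 1: 193 - 5P₁ - 2P₂ = 5P₁ → 10P₁ + 2P₂ = 193.
Market 2: 9P₂ + P₁ = 153.
Eliminating P₂: 9×(1) − 2×(2) gives 88P₁ = 1431, so P₁ = 1431/88.
Back-substitute into (2): P₂ = (153 − 1×1431/88) / 9 = 1337/88.

P₁ = 1431/88, P₂ = 1337/88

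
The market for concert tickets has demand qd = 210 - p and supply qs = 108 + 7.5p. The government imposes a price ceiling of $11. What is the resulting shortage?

Equilibrium price would be p* = 12, so the ceiling at 11 binds.
At p = 11: qd = 210 − 1(11) = 199, qs = 108 + 7.5(11) = 190.5.
Shortage = 199 − 190.5 = 8.5.

Shortage = 8.5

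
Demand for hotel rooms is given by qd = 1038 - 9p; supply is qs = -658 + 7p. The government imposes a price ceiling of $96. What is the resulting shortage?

Equilibrium price would be p* = 106, so the ceiling at 96 binds.
At p = 96: qd = 1038 − 9(96) = 174, qs = -658 + 7(96) = 14.
Shortage = 174 − 14 = 160.

Shortage = 160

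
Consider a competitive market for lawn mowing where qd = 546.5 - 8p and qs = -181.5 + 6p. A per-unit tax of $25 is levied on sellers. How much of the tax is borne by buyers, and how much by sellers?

Buyers bear 75/7, sellers bear 100/7

Pre-tax equilibrium: p* = 52, q* = 130.5.
Tax on sellers shifts supply to qs = -181.5 + 6(p − 25) = -331.5 + 6p.
546.5 - 8p = -331.5 + 6p gives buyer price pb = 439/7; sellers receive ps = 439/7 − 25 = 264/7.
New quantity: q = 546.5 − 8(439/7) = 627/14.
Buyer burden = 439/7 − 52 = 75/7; seller burden = 52 − 264/7 = 100/7.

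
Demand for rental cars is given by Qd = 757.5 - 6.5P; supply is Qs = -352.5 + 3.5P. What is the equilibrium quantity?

Q* = 36

Set Qd = Qs: 757.5 - 6.5P = -352.5 + 3.5P.
1110 = 10P, so P* = 111.
Q* = 757.5 − 6.5(111) = 36.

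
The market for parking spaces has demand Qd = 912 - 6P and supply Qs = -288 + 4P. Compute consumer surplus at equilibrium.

Equilibrium: 912 - 6P = -288 + 4P gives P* = 120, Q* = 192.
Demand choke price (Qd = 0): P = 152.
CS = ½(152 − 120)(192) = 3072.

Consumer surplus = 3072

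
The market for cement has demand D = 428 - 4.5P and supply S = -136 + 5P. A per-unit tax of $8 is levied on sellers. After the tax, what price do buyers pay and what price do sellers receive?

Buyers pay 1208/19, sellers receive 1056/19

Pre-tax equilibrium: P* = 1128/19, Q* = 3056/19.
Tax on sellers shifts supply to S = -136 + 5(P − 8) = -176 + 5P.
428 - 4.5P = -176 + 5P gives buyer price Pb = 1208/19; sellers receive Ps = 1208/19 − 8 = 1056/19.
New quantity: Q = 428 − 4.5(1208/19) = 2696/19.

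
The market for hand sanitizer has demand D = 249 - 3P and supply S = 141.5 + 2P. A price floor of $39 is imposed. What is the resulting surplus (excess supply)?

Equilibrium price would be P* = 21.5, so the floor at 39 binds.
At P = 39: D = 132, S = 219.5.
Surplus = 219.5 − 132 = 87.5.

Surplus = 87.5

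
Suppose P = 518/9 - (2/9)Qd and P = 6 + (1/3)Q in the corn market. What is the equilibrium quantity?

Q* = 92.8

Set the two price expressions equal: 518/9 - (2/9)Q = 6 + (1/3)Q.
464/9 = (5/9)Q, so Q* = 92.8.
P* = 518/9 − (2/9)(92.8) = 554/15.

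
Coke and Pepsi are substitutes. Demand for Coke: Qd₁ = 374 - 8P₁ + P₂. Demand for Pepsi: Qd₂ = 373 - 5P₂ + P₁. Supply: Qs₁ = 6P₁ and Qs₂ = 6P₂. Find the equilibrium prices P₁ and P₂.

Market 1: 374 - 8P₁ + P₂ = 6P₁ → 14P₁ - P₂ = 374.
Market 2: 11P₂ - P₁ = 373.
Eliminating P₂: 11×(1) + 1×(2) gives 153P₁ = 4487, so P₁ = 4487/153.
Back-substitute into (2): P₂ = (373 + 1×4487/153) / 11 = 5596/153.

P₁ = 4487/153, P₂ = 5596/153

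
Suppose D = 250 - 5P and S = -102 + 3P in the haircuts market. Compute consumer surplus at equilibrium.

Equilibrium: 250 - 5P = -102 + 3P gives P* = 44, Q* = 30.
Demand choke price (D = 0): P = 50.
CS = ½(50 − 44)(30) = 90.

Consumer surplus = 90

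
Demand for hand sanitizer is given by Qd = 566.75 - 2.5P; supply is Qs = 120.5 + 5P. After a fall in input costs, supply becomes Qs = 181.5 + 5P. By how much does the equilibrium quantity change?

ΔQ = 61/3

Original equilibrium: P* = 59.5, Q* = 418.
New equilibrium: 566.75 - 2.5P = 181.5 + 5P, so 385.25 = 7.5P and P' = 1541/30; Q' = 566.75 − 2.5(1541/30) = 1315/3.
Change in quantity: 1315/3 − 418 = 61/3.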